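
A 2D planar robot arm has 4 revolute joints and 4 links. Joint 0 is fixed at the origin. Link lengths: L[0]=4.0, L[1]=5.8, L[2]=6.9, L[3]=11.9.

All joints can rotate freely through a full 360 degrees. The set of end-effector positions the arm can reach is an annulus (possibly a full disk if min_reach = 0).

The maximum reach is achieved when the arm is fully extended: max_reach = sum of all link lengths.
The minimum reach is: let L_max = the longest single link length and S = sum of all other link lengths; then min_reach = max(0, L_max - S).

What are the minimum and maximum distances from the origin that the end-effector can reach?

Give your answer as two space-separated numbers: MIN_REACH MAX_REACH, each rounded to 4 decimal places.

Answer: 0.0000 28.6000

Derivation:
Link lengths: [4.0, 5.8, 6.9, 11.9]
max_reach = 4 + 5.8 + 6.9 + 11.9 = 28.6
L_max = max([4.0, 5.8, 6.9, 11.9]) = 11.9
S (sum of others) = 28.6 - 11.9 = 16.7
min_reach = max(0, 11.9 - 16.7) = max(0, -4.8) = 0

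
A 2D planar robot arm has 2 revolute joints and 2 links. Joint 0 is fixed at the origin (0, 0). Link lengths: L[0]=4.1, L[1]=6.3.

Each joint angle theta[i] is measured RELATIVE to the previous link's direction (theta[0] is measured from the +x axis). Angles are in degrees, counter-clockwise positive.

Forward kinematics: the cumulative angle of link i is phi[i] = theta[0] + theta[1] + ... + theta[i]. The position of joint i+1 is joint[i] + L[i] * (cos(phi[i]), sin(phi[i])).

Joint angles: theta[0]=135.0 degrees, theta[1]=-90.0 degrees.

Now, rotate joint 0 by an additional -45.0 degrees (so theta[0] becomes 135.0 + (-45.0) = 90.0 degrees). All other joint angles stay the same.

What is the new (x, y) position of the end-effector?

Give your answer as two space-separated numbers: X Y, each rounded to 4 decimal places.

Answer: 6.3000 4.1000

Derivation:
joint[0] = (0.0000, 0.0000)  (base)
link 0: phi[0] = 90 = 90 deg
  cos(90 deg) = 0.0000, sin(90 deg) = 1.0000
  joint[1] = (0.0000, 0.0000) + 4.1 * (0.0000, 1.0000) = (0.0000 + 0.0000, 0.0000 + 4.1000) = (0.0000, 4.1000)
link 1: phi[1] = 90 + -90 = 0 deg
  cos(0 deg) = 1.0000, sin(0 deg) = 0.0000
  joint[2] = (0.0000, 4.1000) + 6.3 * (1.0000, 0.0000) = (0.0000 + 6.3000, 4.1000 + 0.0000) = (6.3000, 4.1000)
End effector: (6.3000, 4.1000)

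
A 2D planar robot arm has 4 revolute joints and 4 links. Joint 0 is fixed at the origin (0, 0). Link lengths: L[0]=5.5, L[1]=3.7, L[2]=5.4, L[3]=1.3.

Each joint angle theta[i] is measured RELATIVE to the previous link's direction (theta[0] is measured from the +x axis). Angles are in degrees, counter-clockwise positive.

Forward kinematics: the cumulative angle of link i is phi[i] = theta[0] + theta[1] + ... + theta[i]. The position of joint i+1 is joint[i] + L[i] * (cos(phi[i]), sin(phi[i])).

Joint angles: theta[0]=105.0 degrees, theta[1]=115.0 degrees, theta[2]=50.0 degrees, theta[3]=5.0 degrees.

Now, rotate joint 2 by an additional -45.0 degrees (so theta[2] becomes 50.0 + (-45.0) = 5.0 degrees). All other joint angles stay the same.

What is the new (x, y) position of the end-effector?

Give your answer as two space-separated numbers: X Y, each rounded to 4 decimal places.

joint[0] = (0.0000, 0.0000)  (base)
link 0: phi[0] = 105 = 105 deg
  cos(105 deg) = -0.2588, sin(105 deg) = 0.9659
  joint[1] = (0.0000, 0.0000) + 5.5 * (-0.2588, 0.9659) = (0.0000 + -1.4235, 0.0000 + 5.3126) = (-1.4235, 5.3126)
link 1: phi[1] = 105 + 115 = 220 deg
  cos(220 deg) = -0.7660, sin(220 deg) = -0.6428
  joint[2] = (-1.4235, 5.3126) + 3.7 * (-0.7660, -0.6428) = (-1.4235 + -2.8344, 5.3126 + -2.3783) = (-4.2579, 2.9343)
link 2: phi[2] = 105 + 115 + 5 = 225 deg
  cos(225 deg) = -0.7071, sin(225 deg) = -0.7071
  joint[3] = (-4.2579, 2.9343) + 5.4 * (-0.7071, -0.7071) = (-4.2579 + -3.8184, 2.9343 + -3.8184) = (-8.0762, -0.8841)
link 3: phi[3] = 105 + 115 + 5 + 5 = 230 deg
  cos(230 deg) = -0.6428, sin(230 deg) = -0.7660
  joint[4] = (-8.0762, -0.8841) + 1.3 * (-0.6428, -0.7660) = (-8.0762 + -0.8356, -0.8841 + -0.9959) = (-8.9119, -1.8800)
End effector: (-8.9119, -1.8800)

Answer: -8.9119 -1.8800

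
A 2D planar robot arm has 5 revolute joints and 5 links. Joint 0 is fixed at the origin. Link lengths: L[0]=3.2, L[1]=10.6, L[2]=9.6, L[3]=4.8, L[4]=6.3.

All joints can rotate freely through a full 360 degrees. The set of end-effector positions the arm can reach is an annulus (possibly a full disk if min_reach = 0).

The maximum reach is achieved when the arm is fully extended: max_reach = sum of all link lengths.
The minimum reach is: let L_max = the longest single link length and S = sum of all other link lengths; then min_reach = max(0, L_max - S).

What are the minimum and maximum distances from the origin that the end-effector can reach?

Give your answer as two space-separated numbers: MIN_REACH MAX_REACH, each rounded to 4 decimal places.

Link lengths: [3.2, 10.6, 9.6, 4.8, 6.3]
max_reach = 3.2 + 10.6 + 9.6 + 4.8 + 6.3 = 34.5
L_max = max([3.2, 10.6, 9.6, 4.8, 6.3]) = 10.6
S (sum of others) = 34.5 - 10.6 = 23.9
min_reach = max(0, 10.6 - 23.9) = max(0, -13.3) = 0

Answer: 0.0000 34.5000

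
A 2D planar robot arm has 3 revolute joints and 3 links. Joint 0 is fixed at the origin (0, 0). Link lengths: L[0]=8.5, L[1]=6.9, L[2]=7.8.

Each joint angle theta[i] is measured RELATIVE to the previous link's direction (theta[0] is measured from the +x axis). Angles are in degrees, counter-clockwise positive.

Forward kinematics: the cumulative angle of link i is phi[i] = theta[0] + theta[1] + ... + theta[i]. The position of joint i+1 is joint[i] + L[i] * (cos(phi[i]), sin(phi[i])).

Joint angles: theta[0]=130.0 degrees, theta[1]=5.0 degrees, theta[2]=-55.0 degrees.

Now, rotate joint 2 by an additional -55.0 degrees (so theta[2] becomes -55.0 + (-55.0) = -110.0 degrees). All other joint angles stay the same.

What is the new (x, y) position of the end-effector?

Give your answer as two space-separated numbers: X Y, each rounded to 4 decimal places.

joint[0] = (0.0000, 0.0000)  (base)
link 0: phi[0] = 130 = 130 deg
  cos(130 deg) = -0.6428, sin(130 deg) = 0.7660
  joint[1] = (0.0000, 0.0000) + 8.5 * (-0.6428, 0.7660) = (0.0000 + -5.4637, 0.0000 + 6.5114) = (-5.4637, 6.5114)
link 1: phi[1] = 130 + 5 = 135 deg
  cos(135 deg) = -0.7071, sin(135 deg) = 0.7071
  joint[2] = (-5.4637, 6.5114) + 6.9 * (-0.7071, 0.7071) = (-5.4637 + -4.8790, 6.5114 + 4.8790) = (-10.3427, 11.3904)
link 2: phi[2] = 130 + 5 + -110 = 25 deg
  cos(25 deg) = 0.9063, sin(25 deg) = 0.4226
  joint[3] = (-10.3427, 11.3904) + 7.8 * (0.9063, 0.4226) = (-10.3427 + 7.0692, 11.3904 + 3.2964) = (-3.2735, 14.6868)
End effector: (-3.2735, 14.6868)

Answer: -3.2735 14.6868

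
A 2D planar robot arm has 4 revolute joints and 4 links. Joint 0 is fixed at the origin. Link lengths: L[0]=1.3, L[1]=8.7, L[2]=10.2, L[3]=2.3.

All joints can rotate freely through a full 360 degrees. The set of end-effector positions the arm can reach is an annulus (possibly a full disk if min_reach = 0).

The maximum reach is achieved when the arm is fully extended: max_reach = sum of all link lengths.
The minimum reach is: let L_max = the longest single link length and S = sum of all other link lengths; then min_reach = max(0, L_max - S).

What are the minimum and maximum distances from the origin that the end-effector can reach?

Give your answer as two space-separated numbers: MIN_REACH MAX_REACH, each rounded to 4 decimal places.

Answer: 0.0000 22.5000

Derivation:
Link lengths: [1.3, 8.7, 10.2, 2.3]
max_reach = 1.3 + 8.7 + 10.2 + 2.3 = 22.5
L_max = max([1.3, 8.7, 10.2, 2.3]) = 10.2
S (sum of others) = 22.5 - 10.2 = 12.3
min_reach = max(0, 10.2 - 12.3) = max(0, -2.1) = 0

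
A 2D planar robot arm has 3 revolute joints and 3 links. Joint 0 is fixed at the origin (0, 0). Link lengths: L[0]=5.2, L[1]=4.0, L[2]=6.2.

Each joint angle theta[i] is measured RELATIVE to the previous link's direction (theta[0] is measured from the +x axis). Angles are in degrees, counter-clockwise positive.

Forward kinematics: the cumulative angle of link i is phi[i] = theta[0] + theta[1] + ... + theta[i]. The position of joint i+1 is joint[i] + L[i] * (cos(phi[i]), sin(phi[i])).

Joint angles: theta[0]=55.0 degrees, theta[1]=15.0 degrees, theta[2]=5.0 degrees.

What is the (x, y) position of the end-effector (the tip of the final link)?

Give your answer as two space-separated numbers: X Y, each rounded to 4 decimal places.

Answer: 5.9554 14.0071

Derivation:
joint[0] = (0.0000, 0.0000)  (base)
link 0: phi[0] = 55 = 55 deg
  cos(55 deg) = 0.5736, sin(55 deg) = 0.8192
  joint[1] = (0.0000, 0.0000) + 5.2 * (0.5736, 0.8192) = (0.0000 + 2.9826, 0.0000 + 4.2596) = (2.9826, 4.2596)
link 1: phi[1] = 55 + 15 = 70 deg
  cos(70 deg) = 0.3420, sin(70 deg) = 0.9397
  joint[2] = (2.9826, 4.2596) + 4 * (0.3420, 0.9397) = (2.9826 + 1.3681, 4.2596 + 3.7588) = (4.3507, 8.0184)
link 2: phi[2] = 55 + 15 + 5 = 75 deg
  cos(75 deg) = 0.2588, sin(75 deg) = 0.9659
  joint[3] = (4.3507, 8.0184) + 6.2 * (0.2588, 0.9659) = (4.3507 + 1.6047, 8.0184 + 5.9887) = (5.9554, 14.0071)
End effector: (5.9554, 14.0071)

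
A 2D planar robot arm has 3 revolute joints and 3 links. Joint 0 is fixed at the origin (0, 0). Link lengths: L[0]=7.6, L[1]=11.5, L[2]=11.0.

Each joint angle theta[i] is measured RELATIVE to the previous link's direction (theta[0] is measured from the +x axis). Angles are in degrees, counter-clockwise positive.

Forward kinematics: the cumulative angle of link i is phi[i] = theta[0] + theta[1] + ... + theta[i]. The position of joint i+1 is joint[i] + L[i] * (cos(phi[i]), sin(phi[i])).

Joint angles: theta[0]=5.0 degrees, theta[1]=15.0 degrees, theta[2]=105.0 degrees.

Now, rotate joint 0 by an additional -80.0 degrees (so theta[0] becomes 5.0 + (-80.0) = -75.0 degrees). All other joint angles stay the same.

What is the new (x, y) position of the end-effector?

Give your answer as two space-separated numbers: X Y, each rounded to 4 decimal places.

Answer: 15.4952 -9.5222

Derivation:
joint[0] = (0.0000, 0.0000)  (base)
link 0: phi[0] = -75 = -75 deg
  cos(-75 deg) = 0.2588, sin(-75 deg) = -0.9659
  joint[1] = (0.0000, 0.0000) + 7.6 * (0.2588, -0.9659) = (0.0000 + 1.9670, 0.0000 + -7.3410) = (1.9670, -7.3410)
link 1: phi[1] = -75 + 15 = -60 deg
  cos(-60 deg) = 0.5000, sin(-60 deg) = -0.8660
  joint[2] = (1.9670, -7.3410) + 11.5 * (0.5000, -0.8660) = (1.9670 + 5.7500, -7.3410 + -9.9593) = (7.7170, -17.3003)
link 2: phi[2] = -75 + 15 + 105 = 45 deg
  cos(45 deg) = 0.7071, sin(45 deg) = 0.7071
  joint[3] = (7.7170, -17.3003) + 11 * (0.7071, 0.7071) = (7.7170 + 7.7782, -17.3003 + 7.7782) = (15.4952, -9.5222)
End effector: (15.4952, -9.5222)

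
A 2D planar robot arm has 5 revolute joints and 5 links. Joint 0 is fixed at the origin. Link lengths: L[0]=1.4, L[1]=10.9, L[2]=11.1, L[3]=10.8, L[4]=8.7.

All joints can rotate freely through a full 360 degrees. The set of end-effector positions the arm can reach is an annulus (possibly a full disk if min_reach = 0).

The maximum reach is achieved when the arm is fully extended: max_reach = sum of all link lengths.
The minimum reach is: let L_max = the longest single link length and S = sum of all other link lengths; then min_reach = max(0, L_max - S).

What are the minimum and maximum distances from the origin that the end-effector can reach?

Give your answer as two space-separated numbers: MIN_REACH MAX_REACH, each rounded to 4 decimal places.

Answer: 0.0000 42.9000

Derivation:
Link lengths: [1.4, 10.9, 11.1, 10.8, 8.7]
max_reach = 1.4 + 10.9 + 11.1 + 10.8 + 8.7 = 42.9
L_max = max([1.4, 10.9, 11.1, 10.8, 8.7]) = 11.1
S (sum of others) = 42.9 - 11.1 = 31.8
min_reach = max(0, 11.1 - 31.8) = max(0, -20.7) = 0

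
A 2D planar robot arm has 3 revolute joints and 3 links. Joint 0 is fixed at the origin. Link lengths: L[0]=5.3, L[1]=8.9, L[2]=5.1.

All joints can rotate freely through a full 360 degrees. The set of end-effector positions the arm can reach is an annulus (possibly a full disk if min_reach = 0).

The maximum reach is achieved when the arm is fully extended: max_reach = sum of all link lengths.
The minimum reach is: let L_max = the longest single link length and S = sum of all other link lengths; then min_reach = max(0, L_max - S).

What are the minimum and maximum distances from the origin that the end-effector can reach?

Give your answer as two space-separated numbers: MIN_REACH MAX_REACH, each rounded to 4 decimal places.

Link lengths: [5.3, 8.9, 5.1]
max_reach = 5.3 + 8.9 + 5.1 = 19.3
L_max = max([5.3, 8.9, 5.1]) = 8.9
S (sum of others) = 19.3 - 8.9 = 10.4
min_reach = max(0, 8.9 - 10.4) = max(0, -1.5) = 0

Answer: 0.0000 19.3000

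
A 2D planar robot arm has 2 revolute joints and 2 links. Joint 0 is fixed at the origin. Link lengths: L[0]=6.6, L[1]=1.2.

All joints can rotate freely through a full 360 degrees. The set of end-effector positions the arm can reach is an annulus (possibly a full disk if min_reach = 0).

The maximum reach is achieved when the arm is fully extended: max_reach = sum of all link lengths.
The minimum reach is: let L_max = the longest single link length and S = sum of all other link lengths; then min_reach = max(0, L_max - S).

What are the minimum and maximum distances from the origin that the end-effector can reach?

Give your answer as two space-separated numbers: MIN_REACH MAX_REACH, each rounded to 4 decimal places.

Link lengths: [6.6, 1.2]
max_reach = 6.6 + 1.2 = 7.8
L_max = max([6.6, 1.2]) = 6.6
S (sum of others) = 7.8 - 6.6 = 1.2
min_reach = max(0, 6.6 - 1.2) = max(0, 5.4) = 5.4

Answer: 5.4000 7.8000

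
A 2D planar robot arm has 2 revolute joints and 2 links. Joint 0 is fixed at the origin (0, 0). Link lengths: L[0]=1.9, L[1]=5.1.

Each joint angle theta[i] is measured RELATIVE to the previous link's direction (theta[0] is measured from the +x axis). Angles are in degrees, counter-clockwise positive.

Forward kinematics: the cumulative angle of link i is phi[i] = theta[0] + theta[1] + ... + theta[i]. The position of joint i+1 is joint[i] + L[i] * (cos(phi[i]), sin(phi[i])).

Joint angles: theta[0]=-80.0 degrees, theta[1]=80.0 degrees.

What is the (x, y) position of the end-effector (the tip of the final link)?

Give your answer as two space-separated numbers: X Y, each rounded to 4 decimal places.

Answer: 5.4299 -1.8711

Derivation:
joint[0] = (0.0000, 0.0000)  (base)
link 0: phi[0] = -80 = -80 deg
  cos(-80 deg) = 0.1736, sin(-80 deg) = -0.9848
  joint[1] = (0.0000, 0.0000) + 1.9 * (0.1736, -0.9848) = (0.0000 + 0.3299, 0.0000 + -1.8711) = (0.3299, -1.8711)
link 1: phi[1] = -80 + 80 = 0 deg
  cos(0 deg) = 1.0000, sin(0 deg) = 0.0000
  joint[2] = (0.3299, -1.8711) + 5.1 * (1.0000, 0.0000) = (0.3299 + 5.1000, -1.8711 + 0.0000) = (5.4299, -1.8711)
End effector: (5.4299, -1.8711)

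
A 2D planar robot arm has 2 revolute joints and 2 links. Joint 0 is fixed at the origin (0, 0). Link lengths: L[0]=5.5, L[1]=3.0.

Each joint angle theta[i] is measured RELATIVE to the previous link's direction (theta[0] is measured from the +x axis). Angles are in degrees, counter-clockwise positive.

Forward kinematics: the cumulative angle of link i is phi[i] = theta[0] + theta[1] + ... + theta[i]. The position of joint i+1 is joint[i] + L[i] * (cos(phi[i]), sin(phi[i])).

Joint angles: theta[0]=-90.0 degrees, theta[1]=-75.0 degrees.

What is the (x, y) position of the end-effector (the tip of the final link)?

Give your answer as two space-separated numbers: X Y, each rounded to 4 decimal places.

Answer: -2.8978 -6.2765

Derivation:
joint[0] = (0.0000, 0.0000)  (base)
link 0: phi[0] = -90 = -90 deg
  cos(-90 deg) = 0.0000, sin(-90 deg) = -1.0000
  joint[1] = (0.0000, 0.0000) + 5.5 * (0.0000, -1.0000) = (0.0000 + 0.0000, 0.0000 + -5.5000) = (0.0000, -5.5000)
link 1: phi[1] = -90 + -75 = -165 deg
  cos(-165 deg) = -0.9659, sin(-165 deg) = -0.2588
  joint[2] = (0.0000, -5.5000) + 3 * (-0.9659, -0.2588) = (0.0000 + -2.8978, -5.5000 + -0.7765) = (-2.8978, -6.2765)
End effector: (-2.8978, -6.2765)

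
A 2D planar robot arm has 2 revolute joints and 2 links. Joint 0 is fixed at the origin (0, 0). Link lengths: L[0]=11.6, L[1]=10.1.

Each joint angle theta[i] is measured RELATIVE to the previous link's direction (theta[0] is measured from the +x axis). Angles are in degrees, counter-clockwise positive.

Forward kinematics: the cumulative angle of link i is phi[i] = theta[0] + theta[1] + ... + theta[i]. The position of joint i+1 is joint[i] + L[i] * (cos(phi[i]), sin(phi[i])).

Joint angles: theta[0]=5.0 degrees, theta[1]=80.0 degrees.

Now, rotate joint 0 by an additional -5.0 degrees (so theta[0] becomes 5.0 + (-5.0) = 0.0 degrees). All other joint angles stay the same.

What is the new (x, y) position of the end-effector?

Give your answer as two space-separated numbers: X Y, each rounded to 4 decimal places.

Answer: 13.3538 9.9466

Derivation:
joint[0] = (0.0000, 0.0000)  (base)
link 0: phi[0] = 0 = 0 deg
  cos(0 deg) = 1.0000, sin(0 deg) = 0.0000
  joint[1] = (0.0000, 0.0000) + 11.6 * (1.0000, 0.0000) = (0.0000 + 11.6000, 0.0000 + 0.0000) = (11.6000, 0.0000)
link 1: phi[1] = 0 + 80 = 80 deg
  cos(80 deg) = 0.1736, sin(80 deg) = 0.9848
  joint[2] = (11.6000, 0.0000) + 10.1 * (0.1736, 0.9848) = (11.6000 + 1.7538, 0.0000 + 9.9466) = (13.3538, 9.9466)
End effector: (13.3538, 9.9466)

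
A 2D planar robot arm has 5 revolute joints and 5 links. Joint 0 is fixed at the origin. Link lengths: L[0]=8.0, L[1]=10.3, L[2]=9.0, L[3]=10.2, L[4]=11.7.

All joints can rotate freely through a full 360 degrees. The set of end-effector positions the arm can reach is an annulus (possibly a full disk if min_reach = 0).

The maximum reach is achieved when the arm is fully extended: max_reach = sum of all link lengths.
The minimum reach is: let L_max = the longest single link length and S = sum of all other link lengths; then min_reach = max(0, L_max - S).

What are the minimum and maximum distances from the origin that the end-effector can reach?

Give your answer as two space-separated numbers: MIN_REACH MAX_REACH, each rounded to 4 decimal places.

Answer: 0.0000 49.2000

Derivation:
Link lengths: [8.0, 10.3, 9.0, 10.2, 11.7]
max_reach = 8 + 10.3 + 9 + 10.2 + 11.7 = 49.2
L_max = max([8.0, 10.3, 9.0, 10.2, 11.7]) = 11.7
S (sum of others) = 49.2 - 11.7 = 37.5
min_reach = max(0, 11.7 - 37.5) = max(0, -25.8) = 0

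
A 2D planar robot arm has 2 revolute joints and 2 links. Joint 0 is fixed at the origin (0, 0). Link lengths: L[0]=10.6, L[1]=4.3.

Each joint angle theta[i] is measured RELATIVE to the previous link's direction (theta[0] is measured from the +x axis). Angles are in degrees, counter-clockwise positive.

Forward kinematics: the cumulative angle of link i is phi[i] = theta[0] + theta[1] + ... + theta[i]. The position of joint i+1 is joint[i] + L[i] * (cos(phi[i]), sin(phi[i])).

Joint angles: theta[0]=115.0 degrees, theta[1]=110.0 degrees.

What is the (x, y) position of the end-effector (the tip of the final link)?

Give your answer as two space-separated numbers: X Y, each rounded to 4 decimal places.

joint[0] = (0.0000, 0.0000)  (base)
link 0: phi[0] = 115 = 115 deg
  cos(115 deg) = -0.4226, sin(115 deg) = 0.9063
  joint[1] = (0.0000, 0.0000) + 10.6 * (-0.4226, 0.9063) = (0.0000 + -4.4798, 0.0000 + 9.6069) = (-4.4798, 9.6069)
link 1: phi[1] = 115 + 110 = 225 deg
  cos(225 deg) = -0.7071, sin(225 deg) = -0.7071
  joint[2] = (-4.4798, 9.6069) + 4.3 * (-0.7071, -0.7071) = (-4.4798 + -3.0406, 9.6069 + -3.0406) = (-7.5203, 6.5663)
End effector: (-7.5203, 6.5663)

Answer: -7.5203 6.5663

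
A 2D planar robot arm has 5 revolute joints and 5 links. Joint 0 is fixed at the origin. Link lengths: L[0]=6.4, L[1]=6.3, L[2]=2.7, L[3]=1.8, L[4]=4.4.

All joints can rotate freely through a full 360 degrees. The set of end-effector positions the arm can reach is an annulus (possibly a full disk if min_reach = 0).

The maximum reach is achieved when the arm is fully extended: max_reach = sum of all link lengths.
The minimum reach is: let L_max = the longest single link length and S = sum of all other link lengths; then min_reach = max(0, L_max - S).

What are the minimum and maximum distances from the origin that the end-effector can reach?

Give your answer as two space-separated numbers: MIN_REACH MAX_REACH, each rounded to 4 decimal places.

Answer: 0.0000 21.6000

Derivation:
Link lengths: [6.4, 6.3, 2.7, 1.8, 4.4]
max_reach = 6.4 + 6.3 + 2.7 + 1.8 + 4.4 = 21.6
L_max = max([6.4, 6.3, 2.7, 1.8, 4.4]) = 6.4
S (sum of others) = 21.6 - 6.4 = 15.2
min_reach = max(0, 6.4 - 15.2) = max(0, -8.8) = 0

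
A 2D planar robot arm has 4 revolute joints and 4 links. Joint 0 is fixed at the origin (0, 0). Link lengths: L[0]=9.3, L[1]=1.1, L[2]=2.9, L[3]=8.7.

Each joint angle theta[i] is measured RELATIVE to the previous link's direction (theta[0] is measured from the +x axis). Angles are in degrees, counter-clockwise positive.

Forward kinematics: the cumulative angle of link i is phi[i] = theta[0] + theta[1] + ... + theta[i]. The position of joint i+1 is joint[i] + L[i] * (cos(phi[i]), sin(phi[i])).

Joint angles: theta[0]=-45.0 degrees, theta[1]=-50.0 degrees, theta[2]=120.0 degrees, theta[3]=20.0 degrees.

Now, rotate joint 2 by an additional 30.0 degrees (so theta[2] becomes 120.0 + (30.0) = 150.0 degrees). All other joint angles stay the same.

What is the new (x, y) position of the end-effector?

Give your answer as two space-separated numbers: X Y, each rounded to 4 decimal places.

joint[0] = (0.0000, 0.0000)  (base)
link 0: phi[0] = -45 = -45 deg
  cos(-45 deg) = 0.7071, sin(-45 deg) = -0.7071
  joint[1] = (0.0000, 0.0000) + 9.3 * (0.7071, -0.7071) = (0.0000 + 6.5761, 0.0000 + -6.5761) = (6.5761, -6.5761)
link 1: phi[1] = -45 + -50 = -95 deg
  cos(-95 deg) = -0.0872, sin(-95 deg) = -0.9962
  joint[2] = (6.5761, -6.5761) + 1.1 * (-0.0872, -0.9962) = (6.5761 + -0.0959, -6.5761 + -1.0958) = (6.4802, -7.6719)
link 2: phi[2] = -45 + -50 + 150 = 55 deg
  cos(55 deg) = 0.5736, sin(55 deg) = 0.8192
  joint[3] = (6.4802, -7.6719) + 2.9 * (0.5736, 0.8192) = (6.4802 + 1.6634, -7.6719 + 2.3755) = (8.1436, -5.2964)
link 3: phi[3] = -45 + -50 + 150 + 20 = 75 deg
  cos(75 deg) = 0.2588, sin(75 deg) = 0.9659
  joint[4] = (8.1436, -5.2964) + 8.7 * (0.2588, 0.9659) = (8.1436 + 2.2517, -5.2964 + 8.4036) = (10.3953, 3.1072)
End effector: (10.3953, 3.1072)

Answer: 10.3953 3.1072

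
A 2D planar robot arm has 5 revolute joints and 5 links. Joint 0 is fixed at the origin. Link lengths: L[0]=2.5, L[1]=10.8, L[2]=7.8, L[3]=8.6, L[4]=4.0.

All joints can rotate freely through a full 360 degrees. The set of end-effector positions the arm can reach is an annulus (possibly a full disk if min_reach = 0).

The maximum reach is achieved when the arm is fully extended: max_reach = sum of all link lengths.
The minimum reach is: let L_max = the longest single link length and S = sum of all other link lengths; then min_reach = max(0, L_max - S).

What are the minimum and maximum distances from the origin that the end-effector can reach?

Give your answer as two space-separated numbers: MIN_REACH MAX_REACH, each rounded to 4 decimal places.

Link lengths: [2.5, 10.8, 7.8, 8.6, 4.0]
max_reach = 2.5 + 10.8 + 7.8 + 8.6 + 4 = 33.7
L_max = max([2.5, 10.8, 7.8, 8.6, 4.0]) = 10.8
S (sum of others) = 33.7 - 10.8 = 22.9
min_reach = max(0, 10.8 - 22.9) = max(0, -12.1) = 0

Answer: 0.0000 33.7000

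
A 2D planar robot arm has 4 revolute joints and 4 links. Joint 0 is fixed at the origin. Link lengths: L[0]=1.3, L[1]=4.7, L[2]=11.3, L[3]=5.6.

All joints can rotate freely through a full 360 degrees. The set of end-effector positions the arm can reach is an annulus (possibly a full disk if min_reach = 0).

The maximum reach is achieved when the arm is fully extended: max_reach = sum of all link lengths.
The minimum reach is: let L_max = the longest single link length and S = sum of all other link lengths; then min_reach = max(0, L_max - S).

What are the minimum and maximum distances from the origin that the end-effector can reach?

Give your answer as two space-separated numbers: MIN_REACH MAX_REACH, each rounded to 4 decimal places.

Link lengths: [1.3, 4.7, 11.3, 5.6]
max_reach = 1.3 + 4.7 + 11.3 + 5.6 = 22.9
L_max = max([1.3, 4.7, 11.3, 5.6]) = 11.3
S (sum of others) = 22.9 - 11.3 = 11.6
min_reach = max(0, 11.3 - 11.6) = max(0, -0.3) = 0

Answer: 0.0000 22.9000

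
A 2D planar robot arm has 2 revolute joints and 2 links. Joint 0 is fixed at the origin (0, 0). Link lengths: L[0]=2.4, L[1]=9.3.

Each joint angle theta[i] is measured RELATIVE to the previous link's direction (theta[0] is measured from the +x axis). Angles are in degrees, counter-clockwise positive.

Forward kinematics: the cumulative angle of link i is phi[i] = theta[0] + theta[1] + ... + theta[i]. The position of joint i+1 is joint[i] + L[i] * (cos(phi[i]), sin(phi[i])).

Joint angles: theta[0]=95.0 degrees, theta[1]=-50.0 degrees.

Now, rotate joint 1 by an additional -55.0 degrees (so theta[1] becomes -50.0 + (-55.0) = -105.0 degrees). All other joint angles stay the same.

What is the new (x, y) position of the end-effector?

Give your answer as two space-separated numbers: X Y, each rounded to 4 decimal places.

joint[0] = (0.0000, 0.0000)  (base)
link 0: phi[0] = 95 = 95 deg
  cos(95 deg) = -0.0872, sin(95 deg) = 0.9962
  joint[1] = (0.0000, 0.0000) + 2.4 * (-0.0872, 0.9962) = (0.0000 + -0.2092, 0.0000 + 2.3909) = (-0.2092, 2.3909)
link 1: phi[1] = 95 + -105 = -10 deg
  cos(-10 deg) = 0.9848, sin(-10 deg) = -0.1736
  joint[2] = (-0.2092, 2.3909) + 9.3 * (0.9848, -0.1736) = (-0.2092 + 9.1587, 2.3909 + -1.6149) = (8.9495, 0.7759)
End effector: (8.9495, 0.7759)

Answer: 8.9495 0.7759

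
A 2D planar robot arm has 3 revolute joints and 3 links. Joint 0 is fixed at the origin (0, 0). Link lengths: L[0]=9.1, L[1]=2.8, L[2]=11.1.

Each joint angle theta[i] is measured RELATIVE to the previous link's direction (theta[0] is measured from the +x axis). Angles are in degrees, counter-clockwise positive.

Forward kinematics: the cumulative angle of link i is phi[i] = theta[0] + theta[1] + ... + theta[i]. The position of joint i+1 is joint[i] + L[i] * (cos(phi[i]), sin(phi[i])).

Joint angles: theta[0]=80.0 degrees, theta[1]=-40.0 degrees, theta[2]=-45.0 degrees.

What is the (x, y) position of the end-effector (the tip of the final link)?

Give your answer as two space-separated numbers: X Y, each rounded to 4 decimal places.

joint[0] = (0.0000, 0.0000)  (base)
link 0: phi[0] = 80 = 80 deg
  cos(80 deg) = 0.1736, sin(80 deg) = 0.9848
  joint[1] = (0.0000, 0.0000) + 9.1 * (0.1736, 0.9848) = (0.0000 + 1.5802, 0.0000 + 8.9618) = (1.5802, 8.9618)
link 1: phi[1] = 80 + -40 = 40 deg
  cos(40 deg) = 0.7660, sin(40 deg) = 0.6428
  joint[2] = (1.5802, 8.9618) + 2.8 * (0.7660, 0.6428) = (1.5802 + 2.1449, 8.9618 + 1.7998) = (3.7251, 10.7616)
link 2: phi[2] = 80 + -40 + -45 = -5 deg
  cos(-5 deg) = 0.9962, sin(-5 deg) = -0.0872
  joint[3] = (3.7251, 10.7616) + 11.1 * (0.9962, -0.0872) = (3.7251 + 11.0578, 10.7616 + -0.9674) = (14.7829, 9.7941)
End effector: (14.7829, 9.7941)

Answer: 14.7829 9.7941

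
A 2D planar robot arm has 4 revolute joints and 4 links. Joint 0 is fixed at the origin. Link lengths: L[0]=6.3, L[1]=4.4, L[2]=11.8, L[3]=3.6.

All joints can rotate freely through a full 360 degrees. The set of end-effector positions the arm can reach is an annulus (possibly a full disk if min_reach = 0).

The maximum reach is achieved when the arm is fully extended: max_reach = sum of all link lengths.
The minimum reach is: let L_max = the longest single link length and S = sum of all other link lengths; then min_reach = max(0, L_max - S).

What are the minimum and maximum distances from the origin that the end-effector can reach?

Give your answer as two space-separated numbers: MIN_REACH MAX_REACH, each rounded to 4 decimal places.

Link lengths: [6.3, 4.4, 11.8, 3.6]
max_reach = 6.3 + 4.4 + 11.8 + 3.6 = 26.1
L_max = max([6.3, 4.4, 11.8, 3.6]) = 11.8
S (sum of others) = 26.1 - 11.8 = 14.3
min_reach = max(0, 11.8 - 14.3) = max(0, -2.5) = 0

Answer: 0.0000 26.1000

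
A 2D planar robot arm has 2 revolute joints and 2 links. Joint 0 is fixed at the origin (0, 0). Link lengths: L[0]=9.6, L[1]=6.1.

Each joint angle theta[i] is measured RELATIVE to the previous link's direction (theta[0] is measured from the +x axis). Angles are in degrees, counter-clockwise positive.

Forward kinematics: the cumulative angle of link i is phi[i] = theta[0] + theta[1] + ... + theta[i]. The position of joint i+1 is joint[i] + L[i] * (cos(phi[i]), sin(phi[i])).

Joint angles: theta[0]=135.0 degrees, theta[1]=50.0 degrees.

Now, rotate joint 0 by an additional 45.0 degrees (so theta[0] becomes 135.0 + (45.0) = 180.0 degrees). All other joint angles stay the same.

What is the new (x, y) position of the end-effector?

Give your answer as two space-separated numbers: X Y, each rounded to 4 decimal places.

Answer: -13.5210 -4.6729

Derivation:
joint[0] = (0.0000, 0.0000)  (base)
link 0: phi[0] = 180 = 180 deg
  cos(180 deg) = -1.0000, sin(180 deg) = 0.0000
  joint[1] = (0.0000, 0.0000) + 9.6 * (-1.0000, 0.0000) = (0.0000 + -9.6000, 0.0000 + 0.0000) = (-9.6000, 0.0000)
link 1: phi[1] = 180 + 50 = 230 deg
  cos(230 deg) = -0.6428, sin(230 deg) = -0.7660
  joint[2] = (-9.6000, 0.0000) + 6.1 * (-0.6428, -0.7660) = (-9.6000 + -3.9210, 0.0000 + -4.6729) = (-13.5210, -4.6729)
End effector: (-13.5210, -4.6729)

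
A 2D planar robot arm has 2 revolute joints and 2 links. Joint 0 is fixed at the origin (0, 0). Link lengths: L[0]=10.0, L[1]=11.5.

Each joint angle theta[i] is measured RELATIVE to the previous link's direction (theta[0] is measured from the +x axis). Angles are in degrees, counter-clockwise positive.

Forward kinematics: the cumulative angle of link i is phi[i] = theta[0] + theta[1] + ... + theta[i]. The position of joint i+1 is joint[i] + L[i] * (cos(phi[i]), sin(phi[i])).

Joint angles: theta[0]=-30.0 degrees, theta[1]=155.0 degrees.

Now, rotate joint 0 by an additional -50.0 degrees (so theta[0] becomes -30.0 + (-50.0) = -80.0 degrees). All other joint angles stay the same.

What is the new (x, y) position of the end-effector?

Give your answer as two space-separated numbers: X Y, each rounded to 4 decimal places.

joint[0] = (0.0000, 0.0000)  (base)
link 0: phi[0] = -80 = -80 deg
  cos(-80 deg) = 0.1736, sin(-80 deg) = -0.9848
  joint[1] = (0.0000, 0.0000) + 10 * (0.1736, -0.9848) = (0.0000 + 1.7365, 0.0000 + -9.8481) = (1.7365, -9.8481)
link 1: phi[1] = -80 + 155 = 75 deg
  cos(75 deg) = 0.2588, sin(75 deg) = 0.9659
  joint[2] = (1.7365, -9.8481) + 11.5 * (0.2588, 0.9659) = (1.7365 + 2.9764, -9.8481 + 11.1081) = (4.7129, 1.2601)
End effector: (4.7129, 1.2601)

Answer: 4.7129 1.2601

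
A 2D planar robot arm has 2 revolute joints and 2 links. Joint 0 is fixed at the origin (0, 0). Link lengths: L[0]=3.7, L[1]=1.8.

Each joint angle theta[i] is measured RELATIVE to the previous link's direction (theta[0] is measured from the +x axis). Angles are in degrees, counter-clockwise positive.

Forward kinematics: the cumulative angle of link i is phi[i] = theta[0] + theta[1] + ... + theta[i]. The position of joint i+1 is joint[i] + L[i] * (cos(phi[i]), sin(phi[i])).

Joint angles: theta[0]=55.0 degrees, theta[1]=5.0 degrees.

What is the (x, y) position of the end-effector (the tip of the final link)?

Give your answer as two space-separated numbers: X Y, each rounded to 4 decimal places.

joint[0] = (0.0000, 0.0000)  (base)
link 0: phi[0] = 55 = 55 deg
  cos(55 deg) = 0.5736, sin(55 deg) = 0.8192
  joint[1] = (0.0000, 0.0000) + 3.7 * (0.5736, 0.8192) = (0.0000 + 2.1222, 0.0000 + 3.0309) = (2.1222, 3.0309)
link 1: phi[1] = 55 + 5 = 60 deg
  cos(60 deg) = 0.5000, sin(60 deg) = 0.8660
  joint[2] = (2.1222, 3.0309) + 1.8 * (0.5000, 0.8660) = (2.1222 + 0.9000, 3.0309 + 1.5588) = (3.0222, 4.5897)
End effector: (3.0222, 4.5897)

Answer: 3.0222 4.5897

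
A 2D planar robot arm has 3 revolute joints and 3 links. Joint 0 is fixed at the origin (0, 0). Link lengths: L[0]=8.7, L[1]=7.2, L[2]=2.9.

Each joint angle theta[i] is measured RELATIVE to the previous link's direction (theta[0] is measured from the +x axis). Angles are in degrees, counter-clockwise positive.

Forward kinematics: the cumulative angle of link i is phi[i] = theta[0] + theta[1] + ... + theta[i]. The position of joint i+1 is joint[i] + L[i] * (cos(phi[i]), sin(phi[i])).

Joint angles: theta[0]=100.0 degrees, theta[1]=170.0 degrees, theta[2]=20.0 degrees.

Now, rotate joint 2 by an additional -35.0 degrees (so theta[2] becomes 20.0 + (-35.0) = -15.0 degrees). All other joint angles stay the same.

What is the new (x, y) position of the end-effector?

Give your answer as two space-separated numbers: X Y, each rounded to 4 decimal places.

Answer: -2.2613 -1.4334

Derivation:
joint[0] = (0.0000, 0.0000)  (base)
link 0: phi[0] = 100 = 100 deg
  cos(100 deg) = -0.1736, sin(100 deg) = 0.9848
  joint[1] = (0.0000, 0.0000) + 8.7 * (-0.1736, 0.9848) = (0.0000 + -1.5107, 0.0000 + 8.5678) = (-1.5107, 8.5678)
link 1: phi[1] = 100 + 170 = 270 deg
  cos(270 deg) = -0.0000, sin(270 deg) = -1.0000
  joint[2] = (-1.5107, 8.5678) + 7.2 * (-0.0000, -1.0000) = (-1.5107 + -0.0000, 8.5678 + -7.2000) = (-1.5107, 1.3678)
link 2: phi[2] = 100 + 170 + -15 = 255 deg
  cos(255 deg) = -0.2588, sin(255 deg) = -0.9659
  joint[3] = (-1.5107, 1.3678) + 2.9 * (-0.2588, -0.9659) = (-1.5107 + -0.7506, 1.3678 + -2.8012) = (-2.2613, -1.4334)
End effector: (-2.2613, -1.4334)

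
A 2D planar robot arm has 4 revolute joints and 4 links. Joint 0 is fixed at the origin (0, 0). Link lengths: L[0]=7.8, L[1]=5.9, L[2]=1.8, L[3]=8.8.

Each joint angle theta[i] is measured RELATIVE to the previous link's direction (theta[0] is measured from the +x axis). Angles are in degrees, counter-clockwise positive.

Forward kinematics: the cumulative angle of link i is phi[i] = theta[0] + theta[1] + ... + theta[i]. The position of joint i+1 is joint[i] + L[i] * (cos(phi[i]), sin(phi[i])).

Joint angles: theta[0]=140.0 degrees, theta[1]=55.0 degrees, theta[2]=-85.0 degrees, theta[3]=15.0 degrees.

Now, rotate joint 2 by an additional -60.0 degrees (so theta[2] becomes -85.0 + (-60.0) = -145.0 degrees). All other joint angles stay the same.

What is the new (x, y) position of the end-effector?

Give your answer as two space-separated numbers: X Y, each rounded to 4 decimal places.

Answer: -6.7981 12.8411

Derivation:
joint[0] = (0.0000, 0.0000)  (base)
link 0: phi[0] = 140 = 140 deg
  cos(140 deg) = -0.7660, sin(140 deg) = 0.6428
  joint[1] = (0.0000, 0.0000) + 7.8 * (-0.7660, 0.6428) = (0.0000 + -5.9751, 0.0000 + 5.0137) = (-5.9751, 5.0137)
link 1: phi[1] = 140 + 55 = 195 deg
  cos(195 deg) = -0.9659, sin(195 deg) = -0.2588
  joint[2] = (-5.9751, 5.0137) + 5.9 * (-0.9659, -0.2588) = (-5.9751 + -5.6990, 5.0137 + -1.5270) = (-11.6741, 3.4867)
link 2: phi[2] = 140 + 55 + -145 = 50 deg
  cos(50 deg) = 0.6428, sin(50 deg) = 0.7660
  joint[3] = (-11.6741, 3.4867) + 1.8 * (0.6428, 0.7660) = (-11.6741 + 1.1570, 3.4867 + 1.3789) = (-10.5171, 4.8656)
link 3: phi[3] = 140 + 55 + -145 + 15 = 65 deg
  cos(65 deg) = 0.4226, sin(65 deg) = 0.9063
  joint[4] = (-10.5171, 4.8656) + 8.8 * (0.4226, 0.9063) = (-10.5171 + 3.7190, 4.8656 + 7.9755) = (-6.7981, 12.8411)
End effector: (-6.7981, 12.8411)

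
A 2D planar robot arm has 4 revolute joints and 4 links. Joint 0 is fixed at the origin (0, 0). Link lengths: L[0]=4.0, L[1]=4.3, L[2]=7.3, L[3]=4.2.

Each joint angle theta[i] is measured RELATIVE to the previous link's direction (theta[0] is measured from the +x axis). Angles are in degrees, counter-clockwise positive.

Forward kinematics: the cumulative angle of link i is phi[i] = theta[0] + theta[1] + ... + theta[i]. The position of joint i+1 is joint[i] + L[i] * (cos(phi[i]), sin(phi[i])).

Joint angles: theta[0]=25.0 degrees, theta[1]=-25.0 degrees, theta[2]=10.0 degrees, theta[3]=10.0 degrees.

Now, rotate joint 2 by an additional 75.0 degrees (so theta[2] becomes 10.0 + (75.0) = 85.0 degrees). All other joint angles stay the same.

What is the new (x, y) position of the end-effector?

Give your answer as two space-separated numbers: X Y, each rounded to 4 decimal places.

Answer: 8.1954 13.1467

Derivation:
joint[0] = (0.0000, 0.0000)  (base)
link 0: phi[0] = 25 = 25 deg
  cos(25 deg) = 0.9063, sin(25 deg) = 0.4226
  joint[1] = (0.0000, 0.0000) + 4 * (0.9063, 0.4226) = (0.0000 + 3.6252, 0.0000 + 1.6905) = (3.6252, 1.6905)
link 1: phi[1] = 25 + -25 = 0 deg
  cos(0 deg) = 1.0000, sin(0 deg) = 0.0000
  joint[2] = (3.6252, 1.6905) + 4.3 * (1.0000, 0.0000) = (3.6252 + 4.3000, 1.6905 + 0.0000) = (7.9252, 1.6905)
link 2: phi[2] = 25 + -25 + 85 = 85 deg
  cos(85 deg) = 0.0872, sin(85 deg) = 0.9962
  joint[3] = (7.9252, 1.6905) + 7.3 * (0.0872, 0.9962) = (7.9252 + 0.6362, 1.6905 + 7.2722) = (8.5615, 8.9627)
link 3: phi[3] = 25 + -25 + 85 + 10 = 95 deg
  cos(95 deg) = -0.0872, sin(95 deg) = 0.9962
  joint[4] = (8.5615, 8.9627) + 4.2 * (-0.0872, 0.9962) = (8.5615 + -0.3661, 8.9627 + 4.1840) = (8.1954, 13.1467)
End effector: (8.1954, 13.1467)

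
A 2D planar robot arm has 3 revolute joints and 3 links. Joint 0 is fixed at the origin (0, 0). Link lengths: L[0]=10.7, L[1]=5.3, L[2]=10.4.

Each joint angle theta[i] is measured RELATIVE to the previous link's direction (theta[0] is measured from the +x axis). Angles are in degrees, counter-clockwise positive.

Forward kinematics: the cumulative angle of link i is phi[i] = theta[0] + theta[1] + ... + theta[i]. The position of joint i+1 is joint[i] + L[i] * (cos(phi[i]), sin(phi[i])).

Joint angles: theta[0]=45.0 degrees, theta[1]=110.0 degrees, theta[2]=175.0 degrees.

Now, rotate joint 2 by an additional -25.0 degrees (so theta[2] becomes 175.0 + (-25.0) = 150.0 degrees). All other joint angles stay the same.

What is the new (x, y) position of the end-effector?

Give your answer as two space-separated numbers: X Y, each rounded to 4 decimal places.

Answer: 8.7278 1.2867

Derivation:
joint[0] = (0.0000, 0.0000)  (base)
link 0: phi[0] = 45 = 45 deg
  cos(45 deg) = 0.7071, sin(45 deg) = 0.7071
  joint[1] = (0.0000, 0.0000) + 10.7 * (0.7071, 0.7071) = (0.0000 + 7.5660, 0.0000 + 7.5660) = (7.5660, 7.5660)
link 1: phi[1] = 45 + 110 = 155 deg
  cos(155 deg) = -0.9063, sin(155 deg) = 0.4226
  joint[2] = (7.5660, 7.5660) + 5.3 * (-0.9063, 0.4226) = (7.5660 + -4.8034, 7.5660 + 2.2399) = (2.7626, 9.8059)
link 2: phi[2] = 45 + 110 + 150 = 305 deg
  cos(305 deg) = 0.5736, sin(305 deg) = -0.8192
  joint[3] = (2.7626, 9.8059) + 10.4 * (0.5736, -0.8192) = (2.7626 + 5.9652, 9.8059 + -8.5192) = (8.7278, 1.2867)
End effector: (8.7278, 1.2867)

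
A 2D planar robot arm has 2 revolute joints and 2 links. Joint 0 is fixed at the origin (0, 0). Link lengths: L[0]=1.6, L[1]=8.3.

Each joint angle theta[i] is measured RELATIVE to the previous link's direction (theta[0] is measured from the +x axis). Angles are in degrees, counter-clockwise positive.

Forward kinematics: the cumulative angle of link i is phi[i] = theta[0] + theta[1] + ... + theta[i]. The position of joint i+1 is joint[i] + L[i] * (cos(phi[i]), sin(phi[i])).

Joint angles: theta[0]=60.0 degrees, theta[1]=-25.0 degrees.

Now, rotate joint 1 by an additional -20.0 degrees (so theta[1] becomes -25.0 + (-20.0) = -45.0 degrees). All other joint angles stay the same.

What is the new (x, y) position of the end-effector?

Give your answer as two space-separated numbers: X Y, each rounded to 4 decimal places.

Answer: 8.8172 3.5338

Derivation:
joint[0] = (0.0000, 0.0000)  (base)
link 0: phi[0] = 60 = 60 deg
  cos(60 deg) = 0.5000, sin(60 deg) = 0.8660
  joint[1] = (0.0000, 0.0000) + 1.6 * (0.5000, 0.8660) = (0.0000 + 0.8000, 0.0000 + 1.3856) = (0.8000, 1.3856)
link 1: phi[1] = 60 + -45 = 15 deg
  cos(15 deg) = 0.9659, sin(15 deg) = 0.2588
  joint[2] = (0.8000, 1.3856) + 8.3 * (0.9659, 0.2588) = (0.8000 + 8.0172, 1.3856 + 2.1482) = (8.8172, 3.5338)
End effector: (8.8172, 3.5338)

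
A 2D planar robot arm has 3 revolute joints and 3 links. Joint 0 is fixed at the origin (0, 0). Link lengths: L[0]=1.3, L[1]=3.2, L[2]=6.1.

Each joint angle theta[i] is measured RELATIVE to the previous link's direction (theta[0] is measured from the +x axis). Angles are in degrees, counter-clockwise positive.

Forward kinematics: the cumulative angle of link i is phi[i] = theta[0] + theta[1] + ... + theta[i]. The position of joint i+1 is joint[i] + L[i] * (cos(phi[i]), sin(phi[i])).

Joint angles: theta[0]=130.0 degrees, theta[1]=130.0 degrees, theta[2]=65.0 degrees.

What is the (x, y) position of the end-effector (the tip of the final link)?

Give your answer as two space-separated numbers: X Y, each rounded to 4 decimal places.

Answer: 3.6055 -5.6543

Derivation:
joint[0] = (0.0000, 0.0000)  (base)
link 0: phi[0] = 130 = 130 deg
  cos(130 deg) = -0.6428, sin(130 deg) = 0.7660
  joint[1] = (0.0000, 0.0000) + 1.3 * (-0.6428, 0.7660) = (0.0000 + -0.8356, 0.0000 + 0.9959) = (-0.8356, 0.9959)
link 1: phi[1] = 130 + 130 = 260 deg
  cos(260 deg) = -0.1736, sin(260 deg) = -0.9848
  joint[2] = (-0.8356, 0.9959) + 3.2 * (-0.1736, -0.9848) = (-0.8356 + -0.5557, 0.9959 + -3.1514) = (-1.3913, -2.1555)
link 2: phi[2] = 130 + 130 + 65 = 325 deg
  cos(325 deg) = 0.8192, sin(325 deg) = -0.5736
  joint[3] = (-1.3913, -2.1555) + 6.1 * (0.8192, -0.5736) = (-1.3913 + 4.9968, -2.1555 + -3.4988) = (3.6055, -5.6543)
End effector: (3.6055, -5.6543)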